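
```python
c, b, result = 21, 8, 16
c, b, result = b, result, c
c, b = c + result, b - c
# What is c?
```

Trace:
`c, b, result = 21, 8, 16` → c = 21; b = 8; result = 16
`c, b, result = b, result, c` → c = 8; b = 16; result = 21
`c, b = c + result, b - c` → c = 29; b = 8
So c = 29

Answer: 29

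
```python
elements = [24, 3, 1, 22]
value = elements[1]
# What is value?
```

Trace:
`elements = [24, 3, 1, 22]` → elements = [24, 3, 1, 22]
`value = elements[1]` → value = 3
So value = 3

Answer: 3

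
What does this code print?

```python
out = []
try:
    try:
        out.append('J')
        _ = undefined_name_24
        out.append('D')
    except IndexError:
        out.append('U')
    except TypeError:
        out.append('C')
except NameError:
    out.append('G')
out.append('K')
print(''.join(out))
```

Execution trace: 'J' (inner try body) → 'G' (outer except NameError) → 'K' (after the try/except). Output: JGK

Answer: JGK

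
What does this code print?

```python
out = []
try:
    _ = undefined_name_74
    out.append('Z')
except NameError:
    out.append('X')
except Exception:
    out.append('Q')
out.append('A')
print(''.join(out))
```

Execution trace: 'X' (except NameError) → 'A' (after the try/except). Output: XA

Answer: XA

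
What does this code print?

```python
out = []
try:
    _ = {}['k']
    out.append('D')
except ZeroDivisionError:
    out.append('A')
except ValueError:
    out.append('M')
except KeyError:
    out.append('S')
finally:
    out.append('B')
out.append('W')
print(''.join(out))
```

Execution trace: 'S' (except KeyError) → 'B' (finally) → 'W' (after the try/except). Output: SBW

Answer: SBW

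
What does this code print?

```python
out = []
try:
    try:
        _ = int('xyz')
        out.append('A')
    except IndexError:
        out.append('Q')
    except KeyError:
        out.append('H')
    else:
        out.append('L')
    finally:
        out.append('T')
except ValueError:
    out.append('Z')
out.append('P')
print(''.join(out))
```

Execution trace: 'T' (finally) → 'Z' (outer except ValueError) → 'P' (after the try/except). Output: TZP

Answer: TZP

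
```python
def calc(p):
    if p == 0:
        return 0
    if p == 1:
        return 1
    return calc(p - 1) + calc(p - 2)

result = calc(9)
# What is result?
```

Build up from base cases: calc(0)=0, calc(1)=1, calc(2)=1, calc(3)=2, calc(4)=3, calc(5)=5, calc(6)=8, ..., calc(9)=34

Answer: 34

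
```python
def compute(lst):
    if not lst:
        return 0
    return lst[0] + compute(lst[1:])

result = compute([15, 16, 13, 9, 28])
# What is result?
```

15 + 16 + 13 + 9 + 28 + 0 = 81

Answer: 81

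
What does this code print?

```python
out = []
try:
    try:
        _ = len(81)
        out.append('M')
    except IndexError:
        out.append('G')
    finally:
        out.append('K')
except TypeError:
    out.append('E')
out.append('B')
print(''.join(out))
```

Execution trace: 'K' (finally) → 'E' (outer except TypeError) → 'B' (after the try/except). Output: KEB

Answer: KEB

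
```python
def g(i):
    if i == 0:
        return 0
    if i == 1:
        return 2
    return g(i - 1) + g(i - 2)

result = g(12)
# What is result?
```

Build up from base cases: g(0)=0, g(1)=2, g(2)=2, g(3)=4, g(4)=6, g(5)=10, g(6)=16, ..., g(12)=288

Answer: 288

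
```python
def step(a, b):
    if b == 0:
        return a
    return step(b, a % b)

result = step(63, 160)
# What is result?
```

step(63, 160) -> step(160, 63) -> step(63, 34) -> step(34, 29) -> step(29, 5) -> step(5, 4) -> step(4, 1) -> step(1, 0) -> 1

Answer: 1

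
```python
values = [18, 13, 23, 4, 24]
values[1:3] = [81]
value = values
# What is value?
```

Trace:
`values = [18, 13, 23, 4, 24]` → values = [18, 13, 23, 4, 24]
`values[1:3] = [81]` → values = [18, 81, 4, 24]
`value = values` → value = [18, 81, 4, 24]
So value = [18, 81, 4, 24]

Answer: [18, 81, 4, 24]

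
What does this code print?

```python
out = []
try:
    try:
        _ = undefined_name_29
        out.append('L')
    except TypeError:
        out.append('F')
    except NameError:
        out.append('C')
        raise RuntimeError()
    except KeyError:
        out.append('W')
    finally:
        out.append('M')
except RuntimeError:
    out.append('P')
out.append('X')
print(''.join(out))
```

Execution trace: 'C' (inner except NameError) → 'M' (inner finally) → 'P' (outer except RuntimeError) → 'X' (after the try/except). Output: CMPX

Answer: CMPX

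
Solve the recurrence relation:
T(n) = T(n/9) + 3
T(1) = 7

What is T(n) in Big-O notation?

Each step divides n by 9 and adds 3. After log_9(n) steps we reach T(1)=7. So T(n) = 3·log_9(n) + 7 = O(log n).

Answer: O(log n)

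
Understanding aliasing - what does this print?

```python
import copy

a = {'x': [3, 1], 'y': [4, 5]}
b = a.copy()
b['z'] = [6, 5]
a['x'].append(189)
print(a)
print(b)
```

Key concept: shallow copy of dict with mutable values.
Step by step:
`a = {'x': [3, 1], 'y': [4, 5]}` → a = {'x': [3, 1], 'y': [4, 5]}
`b = a.copy()` → b = {'x': [3, 1], 'y': [4, 5]}
`b['z'] = [6, 5]` → b = {'x': [3, 1], 'y': [4, 5], 'z': [6, 5]}
`a['x'].append(189)` → a = {'x': [3, 1, 189], 'y': [4, 5]}; b = {'x': [3, 1, 189], 'y': [4, 5], 'z': [6, 5]}
`print(a)` → prints {'x': [3, 1, 189], 'y': [4, 5]}
`print(b)` → prints {'x': [3, 1, 189], 'y': [4, 5], 'z': [6, 5]}

Answer:
{'x': [3, 1, 189], 'y': [4, 5]}
{'x': [3, 1, 189], 'y': [4, 5], 'z': [6, 5]}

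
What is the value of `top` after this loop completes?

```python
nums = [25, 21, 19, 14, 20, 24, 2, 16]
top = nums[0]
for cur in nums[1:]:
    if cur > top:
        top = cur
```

Maximum of [25, 21, 19, 14, 20, 24, 2, 16]
`top` takes the values: 25

Answer: 25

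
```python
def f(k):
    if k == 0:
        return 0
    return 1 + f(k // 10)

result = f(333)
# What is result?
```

Count of digits of 333: 3

Answer: 3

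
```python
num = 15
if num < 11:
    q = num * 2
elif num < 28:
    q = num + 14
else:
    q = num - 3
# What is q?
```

Trace:
`num = 15` → num = 15
`if num < 11: ...` → num < 11 is False, num < 28 is True → q = 29
So q = 29

Answer: 29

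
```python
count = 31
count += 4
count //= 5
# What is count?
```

Trace:
`count = 31` → count = 31
`count += 4` → count = 35
`count //= 5` → count = 7
So count = 7

Answer: 7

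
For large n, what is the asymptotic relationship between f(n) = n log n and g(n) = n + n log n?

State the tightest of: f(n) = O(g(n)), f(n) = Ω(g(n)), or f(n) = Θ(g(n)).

n log n vs n + n log n: f(n) = Θ(g(n)) — they are asymptotically equivalent (the n term is dominated).

Answer: f(n) = Θ(g(n)) — they are asymptotically equivalent (the n term is dominated).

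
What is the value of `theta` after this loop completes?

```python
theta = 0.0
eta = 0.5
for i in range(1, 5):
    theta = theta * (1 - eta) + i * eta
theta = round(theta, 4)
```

Moving average with lr=0.5
`theta` takes the values: 0.0 → 0.5 → 1.25 → 2.125 → 3.0625

Answer: 3.0625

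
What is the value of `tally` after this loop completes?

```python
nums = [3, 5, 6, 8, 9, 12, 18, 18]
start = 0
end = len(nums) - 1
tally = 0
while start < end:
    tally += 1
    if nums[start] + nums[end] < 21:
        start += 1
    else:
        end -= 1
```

Steps to find pair summing to 21
`tally` takes the values: 0 → 1 → 2 → 3 → 4 → 5 → 6 → 7

Answer: 7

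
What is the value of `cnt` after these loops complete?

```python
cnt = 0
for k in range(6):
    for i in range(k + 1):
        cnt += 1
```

Triangle: 1 + 2 + ... + 6
`cnt` takes the values: 0 → 1 → 2 → 3 → 4 → 5 → 6 → 7 → 8 → 9 → 10 → 11 → 12 → 13 → 14 → 15 → 16 → 17 → 18 → 19 → 20 → 21

Answer: 21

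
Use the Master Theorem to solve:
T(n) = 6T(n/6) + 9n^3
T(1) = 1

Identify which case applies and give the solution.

a=6, b=6, f(n)=9n^3. log_6(6) = 1. Since c=3 > 1 and the regularity condition holds (6(n/6)^3 = (6/6^3)n^3 with 6/6^3 < 1), Case 3 applies: T(n) = Θ(f(n)) = O(n^3).

Answer: O(n^3) - Case 3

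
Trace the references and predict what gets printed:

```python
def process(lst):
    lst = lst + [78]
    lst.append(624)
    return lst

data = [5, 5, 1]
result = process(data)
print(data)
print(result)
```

Key concept: rebinding parameter vs mutation.
Step by step:
`data = [5, 5, 1]` → data = [5, 5, 1]
`result = process(data)` → result = [5, 5, 1, 78, 624]
`print(data)` → prints [5, 5, 1]
`print(result)` → prints [5, 5, 1, 78, 624]

Answer:
[5, 5, 1]
[5, 5, 1, 78, 624]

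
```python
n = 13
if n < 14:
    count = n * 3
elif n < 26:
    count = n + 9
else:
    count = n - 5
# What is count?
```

Trace:
`n = 13` → n = 13
`if n < 14: ...` → n < 14 is True → count = 39
So count = 39

Answer: 39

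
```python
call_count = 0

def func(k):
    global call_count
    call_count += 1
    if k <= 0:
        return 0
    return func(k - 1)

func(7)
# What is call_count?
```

Linear recursion stepping by 1: 8 calls from k=7 down to ≤0.

Answer: 8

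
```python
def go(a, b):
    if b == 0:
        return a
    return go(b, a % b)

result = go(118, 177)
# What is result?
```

go(118, 177) -> go(177, 118) -> go(118, 59) -> go(59, 0) -> 59

Answer: 59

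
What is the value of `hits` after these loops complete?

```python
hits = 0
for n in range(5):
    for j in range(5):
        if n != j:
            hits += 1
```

5² - 5 (exclude diagonal)
`hits` takes the values: 0 → 1 → 2 → 3 → 4 → 5 → 6 → 7 → 8 → 9 → 10 → 11 → 12 → 13 → 14 → 15 → 16 → 17 → 18 → 19 → 20

Answer: 20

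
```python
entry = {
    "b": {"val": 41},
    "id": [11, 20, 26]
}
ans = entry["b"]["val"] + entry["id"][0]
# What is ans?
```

Trace:
`entry = { ...` → entry = {'b': {'val': 41}, 'id': [11, 20, 26]}
`ans = entry["b"]["val"] + entry["id"][0]` → ans = 52
So ans = 52

Answer: 52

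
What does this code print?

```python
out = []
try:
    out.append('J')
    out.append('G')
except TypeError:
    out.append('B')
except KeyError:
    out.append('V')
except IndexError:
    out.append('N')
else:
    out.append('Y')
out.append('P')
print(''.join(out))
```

Execution trace: 'J' (try body) → 'G' (try body, no exception) → 'Y' (else) → 'P' (after the try/except). Output: JGYP

Answer: JGYP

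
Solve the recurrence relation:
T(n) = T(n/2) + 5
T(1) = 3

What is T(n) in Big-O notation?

Each step divides n by 2 and adds 5. After log_2(n) steps we reach T(1)=3. So T(n) = 5·log_2(n) + 3 = O(log n).

Answer: O(log n)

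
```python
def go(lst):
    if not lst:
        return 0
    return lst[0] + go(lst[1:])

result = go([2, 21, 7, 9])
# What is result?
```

2 + 21 + 7 + 9 + 0 = 39

Answer: 39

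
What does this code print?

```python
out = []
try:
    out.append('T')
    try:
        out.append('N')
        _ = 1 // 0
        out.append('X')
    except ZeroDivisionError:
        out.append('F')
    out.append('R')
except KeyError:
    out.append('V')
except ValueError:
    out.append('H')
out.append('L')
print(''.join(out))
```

Execution trace: 'T' (try body) → 'N' (inner try body) → 'F' (inner except ZeroDivisionError) → 'R' (try body, no exception) → 'L' (after the try/except). Output: TNFRL

Answer: TNFRL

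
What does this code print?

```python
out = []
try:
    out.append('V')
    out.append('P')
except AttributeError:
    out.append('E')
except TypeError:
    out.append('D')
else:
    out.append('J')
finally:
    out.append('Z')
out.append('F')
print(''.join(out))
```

Execution trace: 'V' (try body) → 'P' (try body, no exception) → 'J' (else) → 'Z' (finally) → 'F' (after the try/except). Output: VPJZF

Answer: VPJZF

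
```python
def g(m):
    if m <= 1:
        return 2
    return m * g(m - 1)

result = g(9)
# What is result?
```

g(9) = 9 * 8 * 7 * 6 * 5 * 4 * 3 * 2 * 2 = 725760

Answer: 725760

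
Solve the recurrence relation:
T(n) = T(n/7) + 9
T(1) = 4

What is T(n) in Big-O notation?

Each step divides n by 7 and adds 9. After log_7(n) steps we reach T(1)=4. So T(n) = 9·log_7(n) + 4 = O(log n).

Answer: O(log n)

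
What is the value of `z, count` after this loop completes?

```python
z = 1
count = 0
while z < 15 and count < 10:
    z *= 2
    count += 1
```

Double until >= 15 or 10 iterations
`z, count` takes the values: (1, 0) → (2, 0) → (2, 1) → (4, 1) → (4, 2) → (8, 2) → (8, 3) → (16, 3) → (16, 4)

Answer: 16, 4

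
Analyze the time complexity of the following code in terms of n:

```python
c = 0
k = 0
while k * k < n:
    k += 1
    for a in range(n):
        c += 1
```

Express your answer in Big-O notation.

Each loop level contributes: √n × n. Multiplying the contributions gives O(n√n).

Answer: O(n√n)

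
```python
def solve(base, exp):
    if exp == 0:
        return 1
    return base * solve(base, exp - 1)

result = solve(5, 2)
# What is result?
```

solve(5, 2) = 5 * 5 = 25

Answer: 25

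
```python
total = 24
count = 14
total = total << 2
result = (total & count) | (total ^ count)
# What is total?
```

Trace:
`total = 24` → total = 24
`count = 14` → count = 14
`total = total << 2` → total = 96
`result = (total & count) | (total ^ count)` → result = 110
So total = 96

Answer: 96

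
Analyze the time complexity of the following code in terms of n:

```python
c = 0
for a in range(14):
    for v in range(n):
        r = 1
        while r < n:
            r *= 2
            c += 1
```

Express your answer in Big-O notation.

Each loop level contributes: 1 × n × log n. Multiplying the contributions gives O(n log n).

Answer: O(n log n)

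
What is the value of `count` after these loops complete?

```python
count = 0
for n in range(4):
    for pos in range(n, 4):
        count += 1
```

Upper triangle: 4 + 3 + ... + 1
`count` takes the values: 0 → 1 → 2 → 3 → 4 → 5 → 6 → 7 → 8 → 9 → 10

Answer: 10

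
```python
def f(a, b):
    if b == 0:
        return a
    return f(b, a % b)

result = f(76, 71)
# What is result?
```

f(76, 71) -> f(71, 5) -> f(5, 1) -> f(1, 0) -> 1

Answer: 1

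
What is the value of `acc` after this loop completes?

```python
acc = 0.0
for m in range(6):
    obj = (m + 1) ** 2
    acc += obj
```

Sum of squared losses 1² + 2² + ... + 6²
`acc` takes the values: 0.0 → 1.0 → 5.0 → 14.0 → 30.0 → 55.0 → 91.0

Answer: 91.0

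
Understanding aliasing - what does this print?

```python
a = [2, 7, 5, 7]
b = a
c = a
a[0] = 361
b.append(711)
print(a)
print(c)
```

Key concept: multiple aliases.
Step by step:
`a = [2, 7, 5, 7]` → a = [2, 7, 5, 7]
`b = a` → b = [2, 7, 5, 7] (same object as a)
`c = a` → c = [2, 7, 5, 7] (same object as a, b)
`a[0] = 361` → a = [361, 7, 5, 7] (same object as b, c); b = [361, 7, 5, 7] (same object as a, c); c = [361, 7, 5, 7] (same object as a, b)
`b.append(711)` → a = [361, 7, 5, 7, 711] (same object as b, c); b = [361, 7, 5, 7, 711] (same object as a, c); c = [361, 7, 5, 7, 711] (same object as a, b)
`print(a)` → prints [361, 7, 5, 7, 711]
`print(c)` → prints [361, 7, 5, 7, 711]

Answer:
[361, 7, 5, 7, 711]
[361, 7, 5, 7, 711]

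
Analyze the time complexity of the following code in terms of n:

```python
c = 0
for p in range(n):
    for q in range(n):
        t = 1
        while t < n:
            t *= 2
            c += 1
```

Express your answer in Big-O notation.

Each loop level contributes: n × n × log n. Multiplying the contributions gives O(n^2 log n).

Answer: O(n^2 log n)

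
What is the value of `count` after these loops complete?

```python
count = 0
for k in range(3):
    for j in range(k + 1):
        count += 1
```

Triangle: 1 + 2 + ... + 3
`count` takes the values: 0 → 1 → 2 → 3 → 4 → 5 → 6

Answer: 6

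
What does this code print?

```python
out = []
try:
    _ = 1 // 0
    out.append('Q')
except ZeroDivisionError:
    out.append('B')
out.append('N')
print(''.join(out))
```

Execution trace: 'B' (except ZeroDivisionError) → 'N' (after the try/except). Output: BN

Answer: BN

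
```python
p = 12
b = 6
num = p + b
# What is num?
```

Trace:
`p = 12` → p = 12
`b = 6` → b = 6
`num = p + b` → num = 18
So num = 18

Answer: 18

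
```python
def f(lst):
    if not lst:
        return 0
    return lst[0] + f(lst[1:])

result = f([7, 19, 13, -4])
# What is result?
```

7 + 19 + 13 + (-4) + 0 = 35

Answer: 35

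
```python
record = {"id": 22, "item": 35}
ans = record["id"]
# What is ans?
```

Trace:
`record = {"id": 22, "item": 35}` → record = {'id': 22, 'item': 35}
`ans = record["id"]` → ans = 22
So ans = 22

Answer: 22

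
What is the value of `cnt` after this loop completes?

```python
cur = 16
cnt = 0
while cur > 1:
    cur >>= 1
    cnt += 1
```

Count right shifts until 1
`cnt` takes the values: 0 → 1 → 2 → 3 → 4

Answer: 4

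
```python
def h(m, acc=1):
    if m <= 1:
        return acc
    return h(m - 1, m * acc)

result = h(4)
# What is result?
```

Accumulator trace (n, acc): (4, 1) -> (3, 4) -> (2, 12) -> (1, 24) -> return 24

Answer: 24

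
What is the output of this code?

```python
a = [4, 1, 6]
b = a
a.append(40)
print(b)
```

Key concept: basic list aliasing.
Step by step:
`a = [4, 1, 6]` → a = [4, 1, 6]
`b = a` → b = [4, 1, 6] (same object as a)
`a.append(40)` → a = [4, 1, 6, 40] (same object as b); b = [4, 1, 6, 40] (same object as a)
`print(b)` → prints [4, 1, 6, 40]

Answer: [4, 1, 6, 40]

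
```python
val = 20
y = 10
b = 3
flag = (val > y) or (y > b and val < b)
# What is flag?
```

Trace:
`val = 20` → val = 20
`y = 10` → y = 10
`b = 3` → b = 3
`flag = (val > y) or (y > b and val < b)` → flag = True
So flag = True

Answer: True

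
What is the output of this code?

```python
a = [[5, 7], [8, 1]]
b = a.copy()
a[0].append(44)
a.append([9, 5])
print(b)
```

Key concept: shallow copy with nested lists.
Step by step:
`a = [[5, 7], [8, 1]]` → a = [[5, 7], [8, 1]]
`b = a.copy()` → b = [[5, 7], [8, 1]]
`a[0].append(44)` → a = [[5, 7, 44], [8, 1]]; b = [[5, 7, 44], [8, 1]]
`a.append([9, 5])` → a = [[5, 7, 44], [8, 1], [9, 5]]
`print(b)` → prints [[5, 7, 44], [8, 1]]

Answer: [[5, 7, 44], [8, 1]]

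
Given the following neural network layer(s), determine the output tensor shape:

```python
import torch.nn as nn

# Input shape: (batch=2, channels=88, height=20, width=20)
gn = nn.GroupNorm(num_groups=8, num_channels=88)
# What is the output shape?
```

Input: (2, 88, 20, 20) -> Output: (2, 88, 20, 20)

Answer: (2, 88, 20, 20)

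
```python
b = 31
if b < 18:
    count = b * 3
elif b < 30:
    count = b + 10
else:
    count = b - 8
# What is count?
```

Trace:
`b = 31` → b = 31
`if b < 18: ...` → b < 18 is False, b < 30 is False, take else branch → count = 23
So count = 23

Answer: 23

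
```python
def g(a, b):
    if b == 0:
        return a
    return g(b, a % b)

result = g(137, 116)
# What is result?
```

g(137, 116) -> g(116, 21) -> g(21, 11) -> g(11, 10) -> g(10, 1) -> g(1, 0) -> 1

Answer: 1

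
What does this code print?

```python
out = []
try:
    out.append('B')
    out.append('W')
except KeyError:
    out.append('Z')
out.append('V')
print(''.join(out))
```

Execution trace: 'B' (try body) → 'W' (try body, no exception) → 'V' (after the try/except). Output: BWV

Answer: BWV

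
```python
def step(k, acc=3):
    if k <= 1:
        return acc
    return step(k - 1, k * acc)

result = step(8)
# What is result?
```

Accumulator trace (n, acc): (8, 3) -> (7, 24) -> (6, 168) -> (5, 1008) -> (4, 5040) -> (3, 20160) -> (2, 60480) -> (1, 120960) -> return 120960

Answer: 120960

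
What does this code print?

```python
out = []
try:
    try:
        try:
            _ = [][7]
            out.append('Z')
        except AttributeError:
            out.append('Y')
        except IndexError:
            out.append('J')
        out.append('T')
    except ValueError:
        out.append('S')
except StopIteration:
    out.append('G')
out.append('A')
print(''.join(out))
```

Execution trace: 'J' (inner except IndexError) → 'T' (try body, no exception) → 'A' (after the try/except). Output: JTA

Answer: JTA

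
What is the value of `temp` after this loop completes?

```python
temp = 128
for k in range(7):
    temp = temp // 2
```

Halve 7 times: 128 // 2^7 = 1
`temp` takes the values: 128 → 64 → 32 → 16 → 8 → 4 → 2 → 1

Answer: 1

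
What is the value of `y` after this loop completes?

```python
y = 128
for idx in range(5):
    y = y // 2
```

Halve 5 times: 128 // 2^5 = 4
`y` takes the values: 128 → 64 → 32 → 16 → 8 → 4

Answer: 4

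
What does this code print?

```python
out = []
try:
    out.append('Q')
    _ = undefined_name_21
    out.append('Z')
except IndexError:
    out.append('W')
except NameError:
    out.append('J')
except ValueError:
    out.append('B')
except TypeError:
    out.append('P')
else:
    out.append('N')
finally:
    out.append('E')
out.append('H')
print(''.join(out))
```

Execution trace: 'Q' (try body) → 'J' (except NameError) → 'E' (finally) → 'H' (after the try/except). Output: QJEH

Answer: QJEH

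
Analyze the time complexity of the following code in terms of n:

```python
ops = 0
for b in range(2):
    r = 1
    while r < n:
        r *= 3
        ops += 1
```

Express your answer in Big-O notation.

Each loop level contributes: 1 × log n. Multiplying the contributions gives O(log n).

Answer: O(log n)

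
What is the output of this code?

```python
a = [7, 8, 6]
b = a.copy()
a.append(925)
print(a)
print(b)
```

Key concept: list.copy() creates independent copy.
Step by step:
`a = [7, 8, 6]` → a = [7, 8, 6]
`b = a.copy()` → b = [7, 8, 6]
`a.append(925)` → a = [7, 8, 6, 925]
`print(a)` → prints [7, 8, 6, 925]
`print(b)` → prints [7, 8, 6]

Answer:
[7, 8, 6, 925]
[7, 8, 6]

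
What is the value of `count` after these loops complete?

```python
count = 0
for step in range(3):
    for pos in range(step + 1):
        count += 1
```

Triangle: 1 + 2 + ... + 3
`count` takes the values: 0 → 1 → 2 → 3 → 4 → 5 → 6

Answer: 6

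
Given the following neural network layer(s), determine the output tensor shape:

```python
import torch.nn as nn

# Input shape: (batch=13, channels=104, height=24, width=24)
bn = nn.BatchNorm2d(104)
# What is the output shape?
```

Input: (13, 104, 24, 24) -> Output: (13, 104, 24, 24)

Answer: (13, 104, 24, 24)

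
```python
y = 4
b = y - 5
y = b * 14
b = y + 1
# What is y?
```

Trace:
`y = 4` → y = 4
`b = y - 5` → b = -1
`y = b * 14` → y = -14
`b = y + 1` → b = -13
So y = -14

Answer: -14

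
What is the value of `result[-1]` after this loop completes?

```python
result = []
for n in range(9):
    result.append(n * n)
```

Last element of squares 0 to 8
`result` takes the values: [] → [0] → [0, 1] → [0, 1, 4] → [0, 1, 4, 9] → [0, 1, 4, 9, 16] → [0, 1, 4, 9, 16, 25] → [0, 1, 4, 9, 16, 25, 36] → [0, 1, 4, 9, 16, 25, 36, 49] → [0, 1, 4, 9, 16, 25, 36, 49, 64]
So `result[-1]` = 64

Answer: 64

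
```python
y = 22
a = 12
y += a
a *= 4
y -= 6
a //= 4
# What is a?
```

Trace:
`y = 22` → y = 22
`a = 12` → a = 12
`y += a` → y = 34
`a *= 4` → a = 48
`y -= 6` → y = 28
`a //= 4` → a = 12
So a = 12

Answer: 12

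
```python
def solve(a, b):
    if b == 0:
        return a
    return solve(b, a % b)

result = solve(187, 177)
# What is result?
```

solve(187, 177) -> solve(177, 10) -> solve(10, 7) -> solve(7, 3) -> solve(3, 1) -> solve(1, 0) -> 1

Answer: 1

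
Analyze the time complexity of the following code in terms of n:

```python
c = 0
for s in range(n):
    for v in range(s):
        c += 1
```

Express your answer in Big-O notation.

Each loop level contributes: n × n. Multiplying the contributions gives O(n^2).

Answer: O(n^2)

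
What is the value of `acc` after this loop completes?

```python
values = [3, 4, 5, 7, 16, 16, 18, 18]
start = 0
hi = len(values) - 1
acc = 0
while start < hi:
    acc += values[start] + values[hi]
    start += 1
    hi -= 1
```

Sum of pairs from ends
`acc` takes the values: 0 → 21 → 43 → 64 → 87

Answer: 87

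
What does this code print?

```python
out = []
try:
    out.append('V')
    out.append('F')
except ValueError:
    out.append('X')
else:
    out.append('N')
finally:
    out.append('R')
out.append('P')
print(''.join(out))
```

Execution trace: 'V' (try body) → 'F' (try body, no exception) → 'N' (else) → 'R' (finally) → 'P' (after the try/except). Output: VFNRP

Answer: VFNRP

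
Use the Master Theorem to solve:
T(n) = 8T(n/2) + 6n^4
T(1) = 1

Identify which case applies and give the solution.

a=8, b=2, f(n)=6n^4. log_2(8) = 3. Since c=4 > 3 and the regularity condition holds (8(n/2)^4 = (8/2^4)n^4 with 8/2^4 < 1), Case 3 applies: T(n) = Θ(f(n)) = O(n^4).

Answer: O(n^4) - Case 3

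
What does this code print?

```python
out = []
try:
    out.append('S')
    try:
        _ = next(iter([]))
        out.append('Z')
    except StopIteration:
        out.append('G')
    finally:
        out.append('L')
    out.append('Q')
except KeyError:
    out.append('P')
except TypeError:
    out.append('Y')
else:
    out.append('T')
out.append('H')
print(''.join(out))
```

Execution trace: 'S' (try body) → 'G' (inner except StopIteration) → 'L' (inner finally) → 'Q' (try body, no exception) → 'T' (else) → 'H' (after the try/except). Output: SGLQTH

Answer: SGLQTH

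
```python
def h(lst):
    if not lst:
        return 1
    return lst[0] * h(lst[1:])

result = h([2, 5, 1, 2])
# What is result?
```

Product over [2, 5, 1, 2] = 2 * 5 * 1 * 2 = 20

Answer: 20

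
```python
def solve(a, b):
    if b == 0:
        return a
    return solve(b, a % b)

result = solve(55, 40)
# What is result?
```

solve(55, 40) -> solve(40, 15) -> solve(15, 10) -> solve(10, 5) -> solve(5, 0) -> 5

Answer: 5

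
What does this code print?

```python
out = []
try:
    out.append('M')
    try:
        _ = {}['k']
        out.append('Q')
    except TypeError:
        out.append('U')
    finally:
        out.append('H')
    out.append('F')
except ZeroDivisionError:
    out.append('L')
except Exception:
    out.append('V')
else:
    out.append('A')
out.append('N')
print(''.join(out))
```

Execution trace: 'M' (try body) → 'H' (inner finally) → 'V' (except Exception) → 'N' (after the try/except). Output: MHVN

Answer: MHVN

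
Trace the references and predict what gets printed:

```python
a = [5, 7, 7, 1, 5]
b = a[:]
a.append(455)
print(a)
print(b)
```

Key concept: slice [:] creates copy.
Step by step:
`a = [5, 7, 7, 1, 5]` → a = [5, 7, 7, 1, 5]
`b = a[:]` → b = [5, 7, 7, 1, 5]
`a.append(455)` → a = [5, 7, 7, 1, 5, 455]
`print(a)` → prints [5, 7, 7, 1, 5, 455]
`print(b)` → prints [5, 7, 7, 1, 5]

Answer:
[5, 7, 7, 1, 5, 455]
[5, 7, 7, 1, 5]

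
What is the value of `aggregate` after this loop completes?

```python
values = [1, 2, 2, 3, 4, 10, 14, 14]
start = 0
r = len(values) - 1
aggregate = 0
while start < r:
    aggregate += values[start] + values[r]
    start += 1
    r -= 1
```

Sum of pairs from ends
`aggregate` takes the values: 0 → 15 → 31 → 43 → 50

Answer: 50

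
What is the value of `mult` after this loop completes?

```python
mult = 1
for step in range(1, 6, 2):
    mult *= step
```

Product of 1, 3, 5, ... up to 5
`mult` takes the values: 1 → 3 → 15

Answer: 15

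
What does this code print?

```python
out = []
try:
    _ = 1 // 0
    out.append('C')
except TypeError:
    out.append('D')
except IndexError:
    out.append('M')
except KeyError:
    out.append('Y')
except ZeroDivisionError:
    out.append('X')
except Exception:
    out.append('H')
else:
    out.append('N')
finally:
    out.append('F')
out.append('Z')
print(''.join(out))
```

Execution trace: 'X' (except ZeroDivisionError) → 'F' (finally) → 'Z' (after the try/except). Output: XFZ

Answer: XFZ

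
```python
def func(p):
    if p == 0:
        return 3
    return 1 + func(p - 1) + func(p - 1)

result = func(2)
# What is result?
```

func(p) = 1 + 2·func(p-1), func(0)=3. Closed form: (3+1)·2^2 - 1 = 15.

Answer: 15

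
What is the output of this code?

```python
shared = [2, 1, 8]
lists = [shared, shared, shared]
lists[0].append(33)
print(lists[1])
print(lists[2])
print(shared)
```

Key concept: list of same reference.
Step by step:
`shared = [2, 1, 8]` → shared = [2, 1, 8]
`lists = [shared, shared, shared]` → lists = [[2, 1, 8], [2, 1, 8], [2, 1, 8]]
`lists[0].append(33)` → shared = [2, 1, 8, 33]; lists = [[2, 1, 8, 33], [2, 1, 8, 33], [2, 1, 8, 33]]
`print(lists[1])` → prints [2, 1, 8, 33]
`print(lists[2])` → prints [2, 1, 8, 33]
`print(shared)` → prints [2, 1, 8, 33]

Answer:
[2, 1, 8, 33]
[2, 1, 8, 33]
[2, 1, 8, 33]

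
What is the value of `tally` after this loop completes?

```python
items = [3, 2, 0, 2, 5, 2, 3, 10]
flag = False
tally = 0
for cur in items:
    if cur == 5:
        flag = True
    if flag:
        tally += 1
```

Count elements after first 5 in [3, 2, 0, 2, 5, 2, 3, 10]
`tally` takes the values: 0 → 1 → 2 → 3 → 4

Answer: 4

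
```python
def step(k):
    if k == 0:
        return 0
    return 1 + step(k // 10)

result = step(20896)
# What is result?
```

Count of digits of 20896: 5

Answer: 5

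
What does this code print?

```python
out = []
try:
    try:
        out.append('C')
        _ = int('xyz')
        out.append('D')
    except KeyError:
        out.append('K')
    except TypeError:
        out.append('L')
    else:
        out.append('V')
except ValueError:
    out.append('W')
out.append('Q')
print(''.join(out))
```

Execution trace: 'C' (try body) → 'W' (outer except ValueError) → 'Q' (after the try/except). Output: CWQ

Answer: CWQ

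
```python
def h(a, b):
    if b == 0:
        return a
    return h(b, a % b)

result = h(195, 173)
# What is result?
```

h(195, 173) -> h(173, 22) -> h(22, 19) -> h(19, 3) -> h(3, 1) -> h(1, 0) -> 1

Answer: 1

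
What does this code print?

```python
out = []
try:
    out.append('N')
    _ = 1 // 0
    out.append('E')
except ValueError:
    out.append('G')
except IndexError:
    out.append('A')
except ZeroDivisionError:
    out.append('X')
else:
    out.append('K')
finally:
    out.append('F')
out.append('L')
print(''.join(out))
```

Execution trace: 'N' (try body) → 'X' (except ZeroDivisionError) → 'F' (finally) → 'L' (after the try/except). Output: NXFL

Answer: NXFL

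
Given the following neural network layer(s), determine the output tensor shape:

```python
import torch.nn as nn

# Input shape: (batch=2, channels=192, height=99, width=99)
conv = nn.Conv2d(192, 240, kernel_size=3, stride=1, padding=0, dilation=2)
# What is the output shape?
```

Input: (2, 192, 99, 99) -> Output: (2, 240, 95, 95)

Answer: (2, 240, 95, 95)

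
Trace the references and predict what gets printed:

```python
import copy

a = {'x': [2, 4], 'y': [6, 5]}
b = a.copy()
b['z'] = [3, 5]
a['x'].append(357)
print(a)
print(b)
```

Key concept: shallow copy of dict with mutable values.
Step by step:
`a = {'x': [2, 4], 'y': [6, 5]}` → a = {'x': [2, 4], 'y': [6, 5]}
`b = a.copy()` → b = {'x': [2, 4], 'y': [6, 5]}
`b['z'] = [3, 5]` → b = {'x': [2, 4], 'y': [6, 5], 'z': [3, 5]}
`a['x'].append(357)` → a = {'x': [2, 4, 357], 'y': [6, 5]}; b = {'x': [2, 4, 357], 'y': [6, 5], 'z': [3, 5]}
`print(a)` → prints {'x': [2, 4, 357], 'y': [6, 5]}
`print(b)` → prints {'x': [2, 4, 357], 'y': [6, 5], 'z': [3, 5]}

Answer:
{'x': [2, 4, 357], 'y': [6, 5]}
{'x': [2, 4, 357], 'y': [6, 5], 'z': [3, 5]}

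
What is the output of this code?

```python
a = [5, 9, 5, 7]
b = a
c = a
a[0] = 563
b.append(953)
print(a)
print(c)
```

Key concept: multiple aliases.
Step by step:
`a = [5, 9, 5, 7]` → a = [5, 9, 5, 7]
`b = a` → b = [5, 9, 5, 7] (same object as a)
`c = a` → c = [5, 9, 5, 7] (same object as a, b)
`a[0] = 563` → a = [563, 9, 5, 7] (same object as b, c); b = [563, 9, 5, 7] (same object as a, c); c = [563, 9, 5, 7] (same object as a, b)
`b.append(953)` → a = [563, 9, 5, 7, 953] (same object as b, c); b = [563, 9, 5, 7, 953] (same object as a, c); c = [563, 9, 5, 7, 953] (same object as a, b)
`print(a)` → prints [563, 9, 5, 7, 953]
`print(c)` → prints [563, 9, 5, 7, 953]

Answer:
[563, 9, 5, 7, 953]
[563, 9, 5, 7, 953]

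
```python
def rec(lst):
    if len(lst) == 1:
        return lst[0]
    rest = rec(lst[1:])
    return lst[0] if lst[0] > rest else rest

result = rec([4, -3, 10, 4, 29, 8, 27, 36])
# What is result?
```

Recursive max over [4, -3, 10, 4, 29, 8, 27, 36] = 36

Answer: 36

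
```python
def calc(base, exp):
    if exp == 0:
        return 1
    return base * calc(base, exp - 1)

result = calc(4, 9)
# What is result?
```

calc(4, 9) = 4 * 4 * 4 * 4 * 4 * 4 * 4 * 4 * 4 = 262144

Answer: 262144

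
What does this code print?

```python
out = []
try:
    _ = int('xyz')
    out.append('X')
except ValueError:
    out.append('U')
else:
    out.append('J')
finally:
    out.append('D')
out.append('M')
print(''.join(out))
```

Execution trace: 'U' (except ValueError) → 'D' (finally) → 'M' (after the try/except). Output: UDM

Answer: UDM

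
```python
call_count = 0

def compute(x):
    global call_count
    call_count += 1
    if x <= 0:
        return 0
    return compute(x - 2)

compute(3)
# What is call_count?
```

Linear recursion stepping by 2: 3 calls from x=3 down to ≤0.

Answer: 3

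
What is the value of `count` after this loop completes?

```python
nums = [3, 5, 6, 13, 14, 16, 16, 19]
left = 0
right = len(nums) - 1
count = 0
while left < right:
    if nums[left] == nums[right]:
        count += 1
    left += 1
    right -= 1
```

Count matching pairs from ends
`count` takes the values: 0

Answer: 0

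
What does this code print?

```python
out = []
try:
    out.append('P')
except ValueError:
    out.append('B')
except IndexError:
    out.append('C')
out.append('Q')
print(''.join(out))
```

Execution trace: 'P' (try body, no exception) → 'Q' (after the try/except). Output: PQ

Answer: PQ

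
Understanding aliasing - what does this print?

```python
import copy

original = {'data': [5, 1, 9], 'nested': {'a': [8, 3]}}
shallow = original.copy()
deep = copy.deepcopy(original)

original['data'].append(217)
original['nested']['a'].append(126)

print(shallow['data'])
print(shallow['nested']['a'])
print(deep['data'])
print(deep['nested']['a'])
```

Key concept: comparing shallow vs deep copy.
Step by step:
`original = {'data': [5, 1, 9], 'nested': {'a': [8, 3]}}` → original = {'data': [5, 1, 9], 'nested': {'a': [8, 3]}}
`shallow = original.copy()` → shallow = {'data': [5, 1, 9], 'nested': {'a': [8, 3]}}
`deep = copy.deepcopy(original)` → deep = {'data': [5, 1, 9], 'nested': {'a': [8, 3]}}
`original['data'].append(217)` → original = {'data': [5, 1, 9, 217], 'nested': {'a': [8, 3]}}; shallow = {'data': [5, 1, 9, 217], 'nested': {'a': [8, 3]}}
`original['nested']['a'].append(126)` → original = {'data': [5, 1, 9, 217], 'nested': {'a': [8, 3, 126]}}; shallow = {'data': [5, 1, 9, 217], 'nested': {'a': [8, 3, 126]}}
`print(shallow['data'])` → prints [5, 1, 9, 217]
`print(shallow['nested']['a'])` → prints [8, 3, 126]
`print(deep['data'])` → prints [5, 1, 9]
`print(deep['nested']['a'])` → prints [8, 3]

Answer:
[5, 1, 9, 217]
[8, 3, 126]
[5, 1, 9]
[8, 3]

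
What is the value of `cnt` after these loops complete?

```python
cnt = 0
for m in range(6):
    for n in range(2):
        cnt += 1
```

6 * 2 = 12
`cnt` takes the values: 0 → 1 → 2 → 3 → 4 → 5 → 6 → 7 → 8 → 9 → 10 → 11 → 12

Answer: 12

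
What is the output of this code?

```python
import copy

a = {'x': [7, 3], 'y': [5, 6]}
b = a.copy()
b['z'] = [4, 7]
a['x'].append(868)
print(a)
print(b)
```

Key concept: shallow copy of dict with mutable values.
Step by step:
`a = {'x': [7, 3], 'y': [5, 6]}` → a = {'x': [7, 3], 'y': [5, 6]}
`b = a.copy()` → b = {'x': [7, 3], 'y': [5, 6]}
`b['z'] = [4, 7]` → b = {'x': [7, 3], 'y': [5, 6], 'z': [4, 7]}
`a['x'].append(868)` → a = {'x': [7, 3, 868], 'y': [5, 6]}; b = {'x': [7, 3, 868], 'y': [5, 6], 'z': [4, 7]}
`print(a)` → prints {'x': [7, 3, 868], 'y': [5, 6]}
`print(b)` → prints {'x': [7, 3, 868], 'y': [5, 6], 'z': [4, 7]}

Answer:
{'x': [7, 3, 868], 'y': [5, 6]}
{'x': [7, 3, 868], 'y': [5, 6], 'z': [4, 7]}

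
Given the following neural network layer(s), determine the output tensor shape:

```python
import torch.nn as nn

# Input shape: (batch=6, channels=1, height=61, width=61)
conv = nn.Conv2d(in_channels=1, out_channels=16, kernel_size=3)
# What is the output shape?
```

Input: (6, 1, 61, 61) -> Output: (6, 16, 59, 59)

Answer: (6, 16, 59, 59)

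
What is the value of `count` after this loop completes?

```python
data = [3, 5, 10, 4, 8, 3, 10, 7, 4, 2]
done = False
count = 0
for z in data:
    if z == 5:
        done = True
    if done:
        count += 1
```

Count elements after first 5 in [3, 5, 10, 4, 8, 3, 10, 7, 4, 2]
`count` takes the values: 0 → 1 → 2 → 3 → 4 → 5 → 6 → 7 → 8 → 9

Answer: 9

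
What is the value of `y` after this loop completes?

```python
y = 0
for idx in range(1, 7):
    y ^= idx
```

XOR of 1 to 6
`y` takes the values: 0 → 1 → 3 → 0 → 4 → 1 → 7

Answer: 7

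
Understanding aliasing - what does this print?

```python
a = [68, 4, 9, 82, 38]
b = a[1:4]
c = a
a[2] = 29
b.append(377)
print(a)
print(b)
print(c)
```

Key concept: slice vs alias.
Step by step:
`a = [68, 4, 9, 82, 38]` → a = [68, 4, 9, 82, 38]
`b = a[1:4]` → b = [4, 9, 82]
`c = a` → c = [68, 4, 9, 82, 38] (same object as a)
`a[2] = 29` → a = [68, 4, 29, 82, 38] (same object as c); c = [68, 4, 29, 82, 38] (same object as a)
`b.append(377)` → b = [4, 9, 82, 377]
`print(a)` → prints [68, 4, 29, 82, 38]
`print(b)` → prints [4, 9, 82, 377]
`print(c)` → prints [68, 4, 29, 82, 38]

Answer:
[68, 4, 29, 82, 38]
[4, 9, 82, 377]
[68, 4, 29, 82, 38]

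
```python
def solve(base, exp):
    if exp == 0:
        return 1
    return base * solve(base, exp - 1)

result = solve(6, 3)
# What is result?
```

solve(6, 3) = 6 * 6 * 6 = 216

Answer: 216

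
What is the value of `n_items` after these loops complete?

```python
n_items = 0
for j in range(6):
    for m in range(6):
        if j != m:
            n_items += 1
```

6² - 6 (exclude diagonal)
`n_items` takes the values: 0 → 1 → 2 → 3 → 4 → 5 → 6 → 7 → 8 → 9 → 10 → 11 → 12 → 13 → 14 → 15 → 16 → 17 → 18 → 19 → 20 → 21 → 22 → 23 → 24 → 25 → 26 → 27 → 28 → 29 → 30

Answer: 30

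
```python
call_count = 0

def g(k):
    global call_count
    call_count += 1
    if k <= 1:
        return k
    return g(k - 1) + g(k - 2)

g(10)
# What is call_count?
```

Calls(k) = 1 + Calls(k-1) + Calls(k-2); Calls(0)=Calls(1)=1. For k=10 this gives 177.

Answer: 177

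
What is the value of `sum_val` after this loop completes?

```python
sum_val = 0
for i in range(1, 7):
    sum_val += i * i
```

Sum of squares 1² to 6² = 91
`sum_val` takes the values: 0 → 1 → 5 → 14 → 30 → 55 → 91

Answer: 91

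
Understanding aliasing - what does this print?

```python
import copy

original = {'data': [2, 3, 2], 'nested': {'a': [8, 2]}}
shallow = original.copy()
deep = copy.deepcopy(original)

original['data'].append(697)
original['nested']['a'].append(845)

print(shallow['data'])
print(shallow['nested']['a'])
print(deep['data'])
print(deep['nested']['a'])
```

Key concept: comparing shallow vs deep copy.
Step by step:
`original = {'data': [2, 3, 2], 'nested': {'a': [8, 2]}}` → original = {'data': [2, 3, 2], 'nested': {'a': [8, 2]}}
`shallow = original.copy()` → shallow = {'data': [2, 3, 2], 'nested': {'a': [8, 2]}}
`deep = copy.deepcopy(original)` → deep = {'data': [2, 3, 2], 'nested': {'a': [8, 2]}}
`original['data'].append(697)` → original = {'data': [2, 3, 2, 697], 'nested': {'a': [8, 2]}}; shallow = {'data': [2, 3, 2, 697], 'nested': {'a': [8, 2]}}
`original['nested']['a'].append(845)` → original = {'data': [2, 3, 2, 697], 'nested': {'a': [8, 2, 845]}}; shallow = {'data': [2, 3, 2, 697], 'nested': {'a': [8, 2, 845]}}
`print(shallow['data'])` → prints [2, 3, 2, 697]
`print(shallow['nested']['a'])` → prints [8, 2, 845]
`print(deep['data'])` → prints [2, 3, 2]
`print(deep['nested']['a'])` → prints [8, 2]

Answer:
[2, 3, 2, 697]
[8, 2, 845]
[2, 3, 2]
[8, 2]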